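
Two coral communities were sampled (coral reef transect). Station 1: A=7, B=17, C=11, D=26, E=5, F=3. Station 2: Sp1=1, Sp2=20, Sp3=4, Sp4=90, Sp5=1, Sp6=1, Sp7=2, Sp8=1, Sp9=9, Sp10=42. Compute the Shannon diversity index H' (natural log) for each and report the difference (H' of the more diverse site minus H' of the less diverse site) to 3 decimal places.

Station 1: N=69, proportions 0.10145, 0.24638, 0.15942, 0.37681, 0.07246, 0.04348, giving H' = 1.56430 (working shown to 5 dp, full precision carried).
Station 2: N=171, proportions 0.00585, 0.11696, 0.02339, 0.52632, 0.00585, 0.00585, 0.0117, 0.00585, 0.05263, 0.24561, giving H' = 1.34876.
Difference = |1.56430 − 1.34876| = 0.21554, i.e. 0.216 to 3 decimal places.

0.216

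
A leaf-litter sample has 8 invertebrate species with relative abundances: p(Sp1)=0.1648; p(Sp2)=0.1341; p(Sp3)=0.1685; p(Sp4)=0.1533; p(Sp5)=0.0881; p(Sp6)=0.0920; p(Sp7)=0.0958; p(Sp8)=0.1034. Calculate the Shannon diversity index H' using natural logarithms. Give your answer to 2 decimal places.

Each pᵢ ln pᵢ term (working shown to 4 dp, full precision carried): 0.1648×(-1.8030)=-0.2971, 0.1341×(-2.0092)=-0.2694, 0.1685×(-1.7808)=-0.3001, 0.1533×(-1.8754)=-0.2875, 0.0881×(-2.4293)=-0.2140, 0.092×(-2.3860)=-0.2195, 0.0958×(-2.3455)=-0.2247, 0.1034×(-2.2692)=-0.2346.
Sum = -2.0470, so H' = 2.05.

2.05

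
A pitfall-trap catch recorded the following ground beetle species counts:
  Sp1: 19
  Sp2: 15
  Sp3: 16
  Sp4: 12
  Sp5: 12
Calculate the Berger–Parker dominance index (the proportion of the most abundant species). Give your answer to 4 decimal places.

Total N = 19+15+16+12+12 = 74, so the proportions are 0.256757, 0.202703, 0.216216, 0.162162, 0.162162 (working shown to 6 dp, full precision carried).
The largest proportion is 0.256757, i.e. d = 0.2568 to 4 decimal places.

0.2568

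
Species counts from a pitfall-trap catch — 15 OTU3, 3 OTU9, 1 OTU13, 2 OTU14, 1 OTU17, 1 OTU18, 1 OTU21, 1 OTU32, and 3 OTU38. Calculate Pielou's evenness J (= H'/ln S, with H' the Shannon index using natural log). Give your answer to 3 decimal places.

0.727

Total N = 15+3+1+2+1+1+1+1+3 = 28, so the proportions are 0.53571, 0.10714, 0.03571, 0.07143, 0.03571, 0.03571, 0.03571, 0.03571, 0.10714 (working shown to 5 dp, full precision carried).
H' = −Σ pᵢ ln pᵢ = −((-0.33437) + (-0.23931) + (-0.11901) + (-0.18850) + (-0.11901) + (-0.11901) + (-0.11901) + (-0.11901) + (-0.23931)) = 1.59654.
With S = 9 species, ln S = 2.19722, so J = 1.59654/2.19722 = 0.72661, i.e. 0.727 to 3 decimal places.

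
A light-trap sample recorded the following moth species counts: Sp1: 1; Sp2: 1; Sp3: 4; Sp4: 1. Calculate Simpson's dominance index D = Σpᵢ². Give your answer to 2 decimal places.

Total N = 1+1+4+1 = 7, so the proportions are 0.1429, 0.1429, 0.5714, 0.1429 (working shown to 4 dp, full precision carried).
D = 0.1429² + 0.1429² + 0.5714² + 0.1429² = 0.0204 + 0.0204 + 0.3265 + 0.0204 = 0.3878.
To 2 decimal places, D = 0.39.

0.39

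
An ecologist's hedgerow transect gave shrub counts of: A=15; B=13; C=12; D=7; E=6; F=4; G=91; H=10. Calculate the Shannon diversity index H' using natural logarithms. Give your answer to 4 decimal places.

1.4726

Total N = 15+13+12+7+6+4+91+10 = 158, so the proportions are 0.094937, 0.082278, 0.075949, 0.044304, 0.037975, 0.025316, 0.575949, 0.063291 (working shown to 6 dp, full precision carried).
Each pᵢ ln pᵢ term: 0.094937×(-2.354545)=-0.223533, 0.082278×(-2.497646)=-0.205502, 0.075949×(-2.577688)=-0.195774, 0.044304×(-3.116685)=-0.138081, 0.037975×(-3.270836)=-0.124209, 0.025316×(-3.676301)=-0.093071, 0.575949×(-0.551736)=-0.317772, 0.063291×(-2.760010)=-0.174684.
Sum = -1.472626, so H' = 1.4726.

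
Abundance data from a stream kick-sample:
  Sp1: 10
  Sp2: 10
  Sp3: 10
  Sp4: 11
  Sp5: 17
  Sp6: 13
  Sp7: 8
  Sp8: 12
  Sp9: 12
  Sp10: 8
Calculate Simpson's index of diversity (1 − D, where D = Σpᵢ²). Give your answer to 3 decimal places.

Total N = 10+10+10+11+17+13+8+12+12+8 = 111, so the proportions are 0.09009, 0.09009, 0.09009, 0.0991, 0.15315, 0.11712, 0.07207, 0.10811, 0.10811, 0.07207 (working shown to 5 dp, full precision carried).
D = 0.09009² + 0.09009² + 0.09009² + 0.0991² + 0.15315² + 0.11712² + 0.07207² + 0.10811² + 0.10811² + 0.07207² = 0.00812 + 0.00812 + 0.00812 + 0.00982 + 0.02346 + 0.01372 + 0.00519 + 0.01169 + 0.01169 + 0.00519 = 0.10511.
So 1 − D = 0.89489, i.e. 0.895 to 3 decimal places.

0.895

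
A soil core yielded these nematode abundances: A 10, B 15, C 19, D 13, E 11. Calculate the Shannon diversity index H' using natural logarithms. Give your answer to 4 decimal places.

1.5826

Total N = 10+15+19+13+11 = 68, so the proportions are 0.147059, 0.220588, 0.279412, 0.191176, 0.161765 (working shown to 6 dp, full precision carried).
Each pᵢ ln pᵢ term: 0.147059×(-1.916923)=-0.281900, 0.220588×(-1.511458)=-0.333410, 0.279412×(-1.275069)=-0.356269, 0.191176×(-1.654558)=-0.316313, 0.161765×(-1.821612)=-0.294673.
Sum = -1.582565, so H' = 1.5826.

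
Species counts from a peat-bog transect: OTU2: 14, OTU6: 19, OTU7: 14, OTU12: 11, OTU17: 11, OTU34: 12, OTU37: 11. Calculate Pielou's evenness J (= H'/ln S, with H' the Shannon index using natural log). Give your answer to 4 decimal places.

0.9899

Total N = 14+19+14+11+11+12+11 = 92, so the proportions are 0.152174, 0.206522, 0.152174, 0.119565, 0.119565, 0.130435, 0.119565 (working shown to 6 dp, full precision carried).
H' = −Σ pᵢ ln pᵢ = −((-0.286503) + (-0.325757) + (-0.286503) + (-0.253944) + (-0.253944) + (-0.265680) + (-0.253944)) = 1.926274.
With S = 7 species, ln S = 1.945910, so J = 1.926274/1.945910 = 0.989909, i.e. 0.9899 to 4 decimal places.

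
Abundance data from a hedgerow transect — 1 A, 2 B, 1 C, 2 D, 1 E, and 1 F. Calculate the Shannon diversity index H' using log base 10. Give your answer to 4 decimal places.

0.7526

Total N = 1+2+1+2+1+1 = 8, so the proportions are 0.125, 0.25, 0.125, 0.25, 0.125, 0.125 (working shown to 6 dp, full precision carried).
Each pᵢ log₁₀ pᵢ term: 0.125×(-0.903090)=-0.112886, 0.25×(-0.602060)=-0.150515, 0.125×(-0.903090)=-0.112886, 0.25×(-0.602060)=-0.150515, 0.125×(-0.903090)=-0.112886, 0.125×(-0.903090)=-0.112886.
Sum = -0.752575, so H' = 0.7526.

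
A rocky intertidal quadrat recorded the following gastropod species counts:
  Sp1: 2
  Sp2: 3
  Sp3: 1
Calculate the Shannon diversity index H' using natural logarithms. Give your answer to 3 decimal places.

1.011

Total N = 2+3+1 = 6, so the proportions are 0.33333, 0.5, 0.16667 (working shown to 5 dp, full precision carried).
Each pᵢ ln pᵢ term: 0.33333×(-1.09861)=-0.36620, 0.5×(-0.69315)=-0.34657, 0.16667×(-1.79176)=-0.29863.
Sum = -1.01140, so H' = 1.011.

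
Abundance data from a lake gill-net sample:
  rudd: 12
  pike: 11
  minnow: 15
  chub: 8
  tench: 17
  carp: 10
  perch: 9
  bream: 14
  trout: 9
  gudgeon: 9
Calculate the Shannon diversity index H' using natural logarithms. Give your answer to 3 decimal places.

Total N = 12+11+15+8+17+10+9+14+9+9 = 114, so the proportions are 0.10526, 0.09649, 0.13158, 0.07018, 0.14912, 0.08772, 0.07895, 0.12281, 0.07895, 0.07895 (working shown to 5 dp, full precision carried).
Each pᵢ ln pᵢ term: 0.10526×(-2.25129)=-0.23698, 0.09649×(-2.33830)=-0.22563, 0.13158×(-2.02815)=-0.26686, 0.07018×(-2.65676)=-0.18644, 0.14912×(-1.90299)=-0.28378, 0.08772×(-2.43361)=-0.21347, 0.07895×(-2.53897)=-0.20045, 0.12281×(-2.09714)=-0.25754, 0.07895×(-2.53897)=-0.20045, 0.07895×(-2.53897)=-0.20045.
Sum = -2.27204, so H' = 2.272.

2.272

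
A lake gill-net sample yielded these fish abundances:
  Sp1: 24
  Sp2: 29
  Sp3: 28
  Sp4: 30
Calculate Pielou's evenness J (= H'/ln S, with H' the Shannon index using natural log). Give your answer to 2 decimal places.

1.00

Total N = 24+29+28+30 = 111, so the proportions are 0.2162, 0.2613, 0.2523, 0.2703 (working shown to 4 dp, full precision carried).
H' = −Σ pᵢ ln pᵢ = −((-0.3311) + (-0.3507) + (-0.3474) + (-0.3536)) = 1.3828.
With S = 4 species, ln S = 1.3863, so J = 1.3828/1.3863 = 0.9975, i.e. 1.00 to 2 decimal places.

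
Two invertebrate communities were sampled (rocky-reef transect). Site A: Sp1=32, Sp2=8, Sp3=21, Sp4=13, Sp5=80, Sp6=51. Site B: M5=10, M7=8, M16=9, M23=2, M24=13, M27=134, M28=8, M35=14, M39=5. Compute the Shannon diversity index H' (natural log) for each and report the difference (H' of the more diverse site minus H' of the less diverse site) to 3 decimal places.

0.225

Site A: N=205, proportions 0.156098, 0.039024, 0.102439, 0.063415, 0.390244, 0.24878, giving H' = 1.538114 (working shown to 6 dp, full precision carried).
Site B: N=203, proportions 0.049261, 0.039409, 0.044335, 0.009852, 0.064039, 0.660099, 0.039409, 0.068966, 0.024631, giving H' = 1.312678.
Difference = |1.538114 − 1.312678| = 0.225436, i.e. 0.225 to 3 decimal places.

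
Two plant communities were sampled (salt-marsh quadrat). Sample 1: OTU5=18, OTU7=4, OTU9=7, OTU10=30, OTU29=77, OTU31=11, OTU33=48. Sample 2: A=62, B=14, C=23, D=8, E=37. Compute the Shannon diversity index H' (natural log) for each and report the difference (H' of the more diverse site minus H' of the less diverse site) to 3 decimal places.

0.189

Sample 1: N=195, proportions 0.09231, 0.02051, 0.0359, 0.15385, 0.39487, 0.05641, 0.24615, giving H' = 1.58122 (working shown to 5 dp, full precision carried).
Sample 2: N=144, proportions 0.43056, 0.09722, 0.15972, 0.05556, 0.25694, giving H' = 1.39214.
Difference = |1.58122 − 1.39214| = 0.18908, i.e. 0.189 to 3 decimal places.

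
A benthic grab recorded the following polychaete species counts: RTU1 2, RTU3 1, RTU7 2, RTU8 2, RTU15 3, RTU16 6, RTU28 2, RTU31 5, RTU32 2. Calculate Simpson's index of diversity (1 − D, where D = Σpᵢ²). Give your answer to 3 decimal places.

0.854

Total N = 2+1+2+2+3+6+2+5+2 = 25, so the proportions are 0.08, 0.04, 0.08, 0.08, 0.12, 0.24, 0.08, 0.2, 0.08 (working shown to 5 dp, full precision carried).
D = 0.08² + 0.04² + 0.08² + 0.08² + 0.12² + 0.24² + 0.08² + 0.2² + 0.08² = 0.00640 + 0.00160 + 0.00640 + 0.00640 + 0.01440 + 0.05760 + 0.00640 + 0.04000 + 0.00640 = 0.14560.
So 1 − D = 0.85440, i.e. 0.854 to 3 decimal places.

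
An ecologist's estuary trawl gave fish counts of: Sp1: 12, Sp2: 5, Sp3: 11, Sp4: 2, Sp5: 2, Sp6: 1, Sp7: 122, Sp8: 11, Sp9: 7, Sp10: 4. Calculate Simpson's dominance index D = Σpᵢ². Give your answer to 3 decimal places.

Total N = 12+5+11+2+2+1+122+11+7+4 = 177, so the proportions are 0.0678, 0.02825, 0.06215, 0.0113, 0.0113, 0.00565, 0.68927, 0.06215, 0.03955, 0.0226 (working shown to 5 dp, full precision carried).
D = 0.0678² + 0.02825² + 0.06215² + 0.0113² + 0.0113² + 0.00565² + 0.68927² + 0.06215² + 0.03955² + 0.0226² = 0.00460 + 0.00080 + 0.00386 + 0.00013 + 0.00013 + 0.00003 + 0.47509 + 0.00386 + 0.00156 + 0.00051 = 0.49057.
To 3 decimal places, D = 0.491.

0.491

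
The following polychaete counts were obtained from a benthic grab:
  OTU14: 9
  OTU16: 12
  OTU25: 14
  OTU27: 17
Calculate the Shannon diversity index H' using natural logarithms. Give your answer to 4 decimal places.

1.3608

Total N = 9+12+14+17 = 52, so the proportions are 0.173077, 0.230769, 0.269231, 0.326923 (working shown to 6 dp, full precision carried).
Each pᵢ ln pᵢ term: 0.173077×(-1.754019)=-0.303580, 0.230769×(-1.466337)=-0.338385, 0.269231×(-1.312186)=-0.353281, 0.326923×(-1.118030)=-0.365510.
Sum = -1.360757, so H' = 1.3608.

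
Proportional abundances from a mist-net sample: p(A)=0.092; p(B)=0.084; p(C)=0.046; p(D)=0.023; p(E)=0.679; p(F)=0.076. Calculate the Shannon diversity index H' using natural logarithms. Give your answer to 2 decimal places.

Each pᵢ ln pᵢ term (working shown to 4 dp, full precision carried): 0.092×(-2.3860)=-0.2195, 0.084×(-2.4769)=-0.2081, 0.046×(-3.0791)=-0.1416, 0.023×(-3.7723)=-0.0868, 0.679×(-0.3871)=-0.2629, 0.076×(-2.5770)=-0.1959.
Sum = -1.1147, so H' = 1.11.

1.11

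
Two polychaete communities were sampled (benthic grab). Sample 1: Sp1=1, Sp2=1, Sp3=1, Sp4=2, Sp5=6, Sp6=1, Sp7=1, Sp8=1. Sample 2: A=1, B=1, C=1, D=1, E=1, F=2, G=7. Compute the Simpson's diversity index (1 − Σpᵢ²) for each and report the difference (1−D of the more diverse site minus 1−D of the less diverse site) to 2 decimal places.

Sample 1: N=14, proportions 0.0714, 0.0714, 0.0714, 0.1429, 0.4286, 0.0714, 0.0714, 0.0714, giving 1−D = 0.7653 (working shown to 4 dp, full precision carried).
Sample 2: N=14, proportions 0.0714, 0.0714, 0.0714, 0.0714, 0.0714, 0.1429, 0.5, giving 1−D = 0.7041.
Difference = |0.7653 − 0.7041| = 0.0612, i.e. 0.06 to 2 decimal places.

0.06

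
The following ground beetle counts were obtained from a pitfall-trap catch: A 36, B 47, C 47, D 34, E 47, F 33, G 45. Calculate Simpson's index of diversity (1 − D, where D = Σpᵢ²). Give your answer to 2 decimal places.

Total N = 36+47+47+34+47+33+45 = 289, so the proportions are 0.1246, 0.1626, 0.1626, 0.1176, 0.1626, 0.1142, 0.1557 (working shown to 4 dp, full precision carried).
D = 0.1246² + 0.1626² + 0.1626² + 0.1176² + 0.1626² + 0.1142² + 0.1557² = 0.0155 + 0.0264 + 0.0264 + 0.0138 + 0.0264 + 0.0130 + 0.0242 = 0.1460.
So 1 − D = 0.8540, i.e. 0.85 to 2 decimal places.

0.85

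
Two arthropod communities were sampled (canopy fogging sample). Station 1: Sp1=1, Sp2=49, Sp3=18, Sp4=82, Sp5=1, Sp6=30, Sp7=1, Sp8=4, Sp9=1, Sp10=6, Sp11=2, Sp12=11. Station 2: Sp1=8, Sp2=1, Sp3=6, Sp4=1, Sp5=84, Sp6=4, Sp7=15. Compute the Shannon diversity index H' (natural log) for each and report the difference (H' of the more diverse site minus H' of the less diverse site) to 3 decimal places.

Station 1: N=206, proportions 0.004854, 0.237864, 0.087379, 0.398058, 0.004854, 0.145631, 0.004854, 0.019417, 0.004854, 0.029126, 0.009709, 0.053398, giving H' = 1.686266 (working shown to 6 dp, full precision carried).
Station 2: N=119, proportions 0.067227, 0.008403, 0.05042, 0.008403, 0.705882, 0.033613, 0.12605, giving H' = 1.033404.
Difference = |1.686266 − 1.033404| = 0.652862, i.e. 0.653 to 3 decimal places.

0.653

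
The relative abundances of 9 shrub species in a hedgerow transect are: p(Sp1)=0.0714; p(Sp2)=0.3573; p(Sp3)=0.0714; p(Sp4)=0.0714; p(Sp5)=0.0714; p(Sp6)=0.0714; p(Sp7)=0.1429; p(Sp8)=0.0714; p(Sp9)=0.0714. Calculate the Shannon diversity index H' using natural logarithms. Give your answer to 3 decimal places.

Each pᵢ ln pᵢ term (working shown to 5 dp, full precision carried): 0.0714×(-2.63946)=-0.18846, 0.3573×(-1.02918)=-0.36773, 0.0714×(-2.63946)=-0.18846, 0.0714×(-2.63946)=-0.18846, 0.0714×(-2.63946)=-0.18846, 0.0714×(-2.63946)=-0.18846, 0.1429×(-1.94561)=-0.27803, 0.0714×(-2.63946)=-0.18846, 0.0714×(-2.63946)=-0.18846.
Sum = -1.96495, so H' = 1.965.

1.965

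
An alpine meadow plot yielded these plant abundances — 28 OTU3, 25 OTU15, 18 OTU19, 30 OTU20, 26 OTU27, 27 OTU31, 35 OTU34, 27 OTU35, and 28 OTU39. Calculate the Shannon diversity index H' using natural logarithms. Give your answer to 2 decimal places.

Total N = 28+25+18+30+26+27+35+27+28 = 244, so the proportions are 0.1148, 0.1025, 0.0738, 0.123, 0.1066, 0.1107, 0.1434, 0.1107, 0.1148 (working shown to 4 dp, full precision carried).
Each pᵢ ln pᵢ term: 0.1148×(-2.1650)=-0.2484, 0.1025×(-2.2783)=-0.2334, 0.0738×(-2.6068)=-0.1923, 0.123×(-2.0960)=-0.2577, 0.1066×(-2.2391)=-0.2386, 0.1107×(-2.2013)=-0.2436, 0.1434×(-1.9418)=-0.2785, 0.1107×(-2.2013)=-0.2436, 0.1148×(-2.1650)=-0.2484.
Sum = -2.1846, so H' = 2.18.

2.18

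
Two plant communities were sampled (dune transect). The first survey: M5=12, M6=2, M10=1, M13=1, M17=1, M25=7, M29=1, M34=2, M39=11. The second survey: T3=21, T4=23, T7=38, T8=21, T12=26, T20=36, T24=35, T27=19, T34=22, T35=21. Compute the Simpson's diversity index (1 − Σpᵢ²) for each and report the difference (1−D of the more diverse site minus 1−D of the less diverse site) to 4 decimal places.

0.1189

The first survey: N=38, proportions 0.3157895, 0.0526316, 0.0263158, 0.0263158, 0.0263158, 0.1842105, 0.0263158, 0.0526316, 0.2894737, giving 1−D = 0.7742382 (working shown to 7 dp, full precision carried).
The second survey: N=262, proportions 0.0801527, 0.0877863, 0.1450382, 0.0801527, 0.0992366, 0.1374046, 0.1335878, 0.0725191, 0.0839695, 0.0801527, giving 1−D = 0.8931006.
Difference = |0.7742382 − 0.8931006| = 0.1188624, i.e. 0.1189 to 4 decimal places.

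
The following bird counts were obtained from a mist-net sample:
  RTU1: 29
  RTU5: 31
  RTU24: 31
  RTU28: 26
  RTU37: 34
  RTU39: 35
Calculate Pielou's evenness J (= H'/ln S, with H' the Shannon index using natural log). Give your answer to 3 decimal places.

Total N = 29+31+31+26+34+35 = 186, so the proportions are 0.15591, 0.16667, 0.16667, 0.13978, 0.1828, 0.18817 (working shown to 5 dp, full precision carried).
H' = −Σ pᵢ ln pᵢ = −((-0.28976) + (-0.29863) + (-0.29863) + (-0.27505) + (-0.31064) + (-0.31432)) = 1.78702.
With S = 6 species, ln S = 1.79176, so J = 1.78702/1.79176 = 0.99736, i.e. 0.997 to 3 decimal places.

0.997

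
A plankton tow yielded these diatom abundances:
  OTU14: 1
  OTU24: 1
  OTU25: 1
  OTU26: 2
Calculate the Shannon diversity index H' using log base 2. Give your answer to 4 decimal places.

Total N = 1+1+1+2 = 5, so the proportions are 0.2, 0.2, 0.2, 0.4 (working shown to 6 dp, full precision carried).
Each pᵢ log₂ pᵢ term: 0.2×(-2.321928)=-0.464386, 0.2×(-2.321928)=-0.464386, 0.2×(-2.321928)=-0.464386, 0.4×(-1.321928)=-0.528771.
Sum = -1.921928, so H' = 1.9219.

1.9219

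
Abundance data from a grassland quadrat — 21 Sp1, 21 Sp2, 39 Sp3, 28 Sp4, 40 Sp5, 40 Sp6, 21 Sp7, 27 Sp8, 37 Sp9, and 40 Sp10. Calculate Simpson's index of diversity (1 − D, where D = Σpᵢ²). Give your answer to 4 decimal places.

Total N = 21+21+39+28+40+40+21+27+37+40 = 314, so the proportions are 0.066879, 0.066879, 0.124204, 0.089172, 0.127389, 0.127389, 0.066879, 0.085987, 0.117834, 0.127389 (working shown to 6 dp, full precision carried).
D = 0.066879² + 0.066879² + 0.124204² + 0.089172² + 0.127389² + 0.127389² + 0.066879² + 0.085987² + 0.117834² + 0.127389² = 0.004473 + 0.004473 + 0.015427 + 0.007952 + 0.016228 + 0.016228 + 0.004473 + 0.007394 + 0.013885 + 0.016228 = 0.106759.
So 1 − D = 0.893241, i.e. 0.8932 to 4 decimal places.

0.8932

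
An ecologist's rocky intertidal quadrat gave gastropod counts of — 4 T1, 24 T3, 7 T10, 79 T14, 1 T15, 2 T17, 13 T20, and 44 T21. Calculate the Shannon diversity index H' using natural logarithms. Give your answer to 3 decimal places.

1.470

Total N = 4+24+7+79+1+2+13+44 = 174, so the proportions are 0.02299, 0.13793, 0.04023, 0.45402, 0.00575, 0.01149, 0.07471, 0.25287 (working shown to 5 dp, full precision carried).
Each pᵢ ln pᵢ term: 0.02299×(-3.77276)=-0.08673, 0.13793×(-1.98100)=-0.27324, 0.04023×(-3.21315)=-0.12926, 0.45402×(-0.78961)=-0.35850, 0.00575×(-5.15906)=-0.02965, 0.01149×(-4.46591)=-0.05133, 0.07471×(-2.59411)=-0.19381, 0.25287×(-1.37487)=-0.34767.
Sum = -1.47020, so H' = 1.470.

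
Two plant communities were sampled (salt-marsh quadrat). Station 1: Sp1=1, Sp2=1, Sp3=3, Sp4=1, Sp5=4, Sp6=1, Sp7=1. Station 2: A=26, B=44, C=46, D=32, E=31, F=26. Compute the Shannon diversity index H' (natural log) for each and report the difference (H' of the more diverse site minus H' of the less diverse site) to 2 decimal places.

0.02

Station 1: N=12, proportions 0.0833, 0.0833, 0.25, 0.0833, 0.3333, 0.0833, 0.0833, giving H' = 1.7482 (working shown to 4 dp, full precision carried).
Station 2: N=205, proportions 0.1268, 0.2146, 0.2244, 0.1561, 0.1512, 0.1268, giving H' = 1.7650.
Difference = |1.7482 − 1.7650| = 0.0168, i.e. 0.02 to 2 decimal places.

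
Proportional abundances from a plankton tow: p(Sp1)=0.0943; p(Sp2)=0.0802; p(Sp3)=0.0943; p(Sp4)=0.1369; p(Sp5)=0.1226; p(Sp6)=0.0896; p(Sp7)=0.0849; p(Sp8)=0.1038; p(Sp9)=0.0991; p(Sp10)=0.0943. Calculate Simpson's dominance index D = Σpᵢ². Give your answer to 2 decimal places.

0.10

D = 0.0943² + 0.0802² + 0.0943² + 0.1369² + 0.1226² + 0.0896² + 0.0849² + 0.1038² + 0.0991² + 0.0943² = 0.0089 + 0.0064 + 0.0089 + 0.0187 + 0.0150 + 0.0080 + 0.0072 + 0.0108 + 0.0098 + 0.0089 = 0.1027 (working shown to 4 dp, full precision carried).
To 2 decimal places, D = 0.10.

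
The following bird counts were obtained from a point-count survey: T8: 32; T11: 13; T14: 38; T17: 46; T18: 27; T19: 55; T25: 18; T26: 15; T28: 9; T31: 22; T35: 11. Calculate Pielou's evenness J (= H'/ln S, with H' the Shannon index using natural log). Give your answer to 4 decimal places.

Total N = 32+13+38+46+27+55+18+15+9+22+11 = 286, so the proportions are 0.111888, 0.045455, 0.132867, 0.160839, 0.094406, 0.192308, 0.062937, 0.052448, 0.031469, 0.076923, 0.038462 (working shown to 6 dp, full precision carried).
H' = −Σ pᵢ ln pᵢ = −((-0.245064) + (-0.140502) + (-0.268180) + (-0.293910) + (-0.222812) + (-0.317050) + (-0.174060) + (-0.154612) + (-0.108842) + (-0.197304) + (-0.125311)) = 2.247646.
With S = 11 species, ln S = 2.397895, so J = 2.247646/2.397895 = 0.937341, i.e. 0.9373 to 4 decimal places.

0.9373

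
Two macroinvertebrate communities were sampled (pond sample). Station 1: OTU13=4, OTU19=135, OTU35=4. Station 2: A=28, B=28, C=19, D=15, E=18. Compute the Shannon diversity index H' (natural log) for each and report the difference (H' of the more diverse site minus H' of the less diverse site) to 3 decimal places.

1.324

Station 1: N=143, proportions 0.027972, 0.944056, 0.027972, giving H' = 0.254436 (working shown to 6 dp, full precision carried).
Station 2: N=108, proportions 0.259259, 0.259259, 0.175926, 0.138889, 0.166667, giving H' = 1.578472.
Difference = |0.254436 − 1.578472| = 1.324036, i.e. 1.324 to 3 decimal places.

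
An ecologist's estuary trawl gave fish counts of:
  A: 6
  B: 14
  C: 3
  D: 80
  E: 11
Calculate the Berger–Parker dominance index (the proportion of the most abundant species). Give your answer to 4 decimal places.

Total N = 6+14+3+80+11 = 114, so the proportions are 0.052632, 0.122807, 0.026316, 0.701754, 0.096491 (working shown to 6 dp, full precision carried).
The largest proportion is 0.701754, i.e. d = 0.7018 to 4 decimal places.

0.7018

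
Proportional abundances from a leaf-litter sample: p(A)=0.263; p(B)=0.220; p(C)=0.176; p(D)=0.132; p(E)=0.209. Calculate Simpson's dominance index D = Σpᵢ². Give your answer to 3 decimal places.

0.210

D = 0.263² + 0.22² + 0.176² + 0.132² + 0.209² = 0.06917 + 0.04840 + 0.03098 + 0.01742 + 0.04368 = 0.20965 (working shown to 5 dp, full precision carried).
To 3 decimal places, D = 0.210.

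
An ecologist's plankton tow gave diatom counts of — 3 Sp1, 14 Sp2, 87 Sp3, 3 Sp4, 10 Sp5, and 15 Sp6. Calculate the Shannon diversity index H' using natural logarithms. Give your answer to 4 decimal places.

Total N = 3+14+87+3+10+15 = 132, so the proportions are 0.022727, 0.106061, 0.659091, 0.022727, 0.075758, 0.113636 (working shown to 6 dp, full precision carried).
Each pᵢ ln pᵢ term: 0.022727×(-3.784190)=-0.086004, 0.106061×(-2.243745)=-0.237973, 0.659091×(-0.416894)=-0.274771, 0.022727×(-3.784190)=-0.086004, 0.075758×(-2.580217)=-0.195471, 0.113636×(-2.174752)=-0.247131.
Sum = -1.127354, so H' = 1.1274.

1.1274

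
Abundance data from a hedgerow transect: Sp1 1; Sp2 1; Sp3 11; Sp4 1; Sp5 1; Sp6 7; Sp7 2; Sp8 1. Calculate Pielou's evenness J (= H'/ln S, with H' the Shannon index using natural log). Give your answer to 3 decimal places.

Total N = 1+1+11+1+1+7+2+1 = 25, so the proportions are 0.04, 0.04, 0.44, 0.04, 0.04, 0.28, 0.08, 0.04 (working shown to 5 dp, full precision carried).
H' = −Σ pᵢ ln pᵢ = −((-0.12876) + (-0.12876) + (-0.36123) + (-0.12876) + (-0.12876) + (-0.35643) + (-0.20206) + (-0.12876)) = 1.56350.
With S = 8 species, ln S = 2.07944, so J = 1.56350/2.07944 = 0.75188, i.e. 0.752 to 3 decimal places.

0.752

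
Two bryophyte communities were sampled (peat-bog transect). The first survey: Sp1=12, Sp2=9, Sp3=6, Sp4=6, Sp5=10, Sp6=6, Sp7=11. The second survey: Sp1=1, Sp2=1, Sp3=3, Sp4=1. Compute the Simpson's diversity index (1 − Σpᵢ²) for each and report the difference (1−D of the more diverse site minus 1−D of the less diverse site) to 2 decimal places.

0.18

The first survey: N=60, proportions 0.2, 0.15, 0.1, 0.1, 0.1667, 0.1, 0.1833, giving 1−D = 0.8461 (working shown to 4 dp, full precision carried).
The second survey: N=6, proportions 0.1667, 0.1667, 0.5, 0.1667, giving 1−D = 0.6667.
Difference = |0.8461 − 0.6667| = 0.1794, i.e. 0.18 to 2 decimal places.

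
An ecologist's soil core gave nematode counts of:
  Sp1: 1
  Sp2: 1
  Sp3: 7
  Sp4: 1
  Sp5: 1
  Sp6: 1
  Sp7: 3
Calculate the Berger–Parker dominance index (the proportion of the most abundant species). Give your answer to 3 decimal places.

Total N = 1+1+7+1+1+1+3 = 15, so the proportions are 0.06667, 0.06667, 0.46667, 0.06667, 0.06667, 0.06667, 0.2 (working shown to 5 dp, full precision carried).
The largest proportion is 0.46667, i.e. d = 0.467 to 3 decimal places.

0.467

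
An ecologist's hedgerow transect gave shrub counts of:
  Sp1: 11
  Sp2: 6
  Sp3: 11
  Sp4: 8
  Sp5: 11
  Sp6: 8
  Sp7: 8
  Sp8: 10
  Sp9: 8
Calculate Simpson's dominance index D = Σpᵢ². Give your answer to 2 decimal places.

Total N = 11+6+11+8+11+8+8+10+8 = 81, so the proportions are 0.1358, 0.0741, 0.1358, 0.0988, 0.1358, 0.0988, 0.0988, 0.1235, 0.0988 (working shown to 4 dp, full precision carried).
D = 0.1358² + 0.0741² + 0.1358² + 0.0988² + 0.1358² + 0.0988² + 0.0988² + 0.1235² + 0.0988² = 0.0184 + 0.0055 + 0.0184 + 0.0098 + 0.0184 + 0.0098 + 0.0098 + 0.0152 + 0.0098 = 0.1151.
To 2 decimal places, D = 0.12.

0.12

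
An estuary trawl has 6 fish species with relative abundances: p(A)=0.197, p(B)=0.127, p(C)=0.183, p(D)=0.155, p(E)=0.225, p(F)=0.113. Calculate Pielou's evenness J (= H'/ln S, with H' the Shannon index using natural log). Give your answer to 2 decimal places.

H' = −Σ pᵢ ln pᵢ = −((-0.3200) + (-0.2621) + (-0.3108) + (-0.2890) + (-0.3356) + (-0.2464)) = 1.7639 (working shown to 4 dp, full precision carried).
With S = 6 species, ln S = 1.7918, so J = 1.7639/1.7918 = 0.9844, i.e. 0.98 to 2 decimal places.

0.98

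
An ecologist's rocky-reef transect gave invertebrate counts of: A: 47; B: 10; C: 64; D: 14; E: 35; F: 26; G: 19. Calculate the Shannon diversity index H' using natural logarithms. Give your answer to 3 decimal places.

Total N = 47+10+64+14+35+26+19 = 215, so the proportions are 0.2186, 0.04651, 0.29767, 0.06512, 0.16279, 0.12093, 0.08837 (working shown to 5 dp, full precision carried).
Each pᵢ ln pᵢ term: 0.2186×(-1.52049)=-0.33239, 0.04651×(-3.06805)=-0.14270, 0.29767×(-1.21175)=-0.36071, 0.06512×(-2.73158)=-0.17787, 0.16279×(-1.81529)=-0.29551, 0.12093×(-2.11254)=-0.25547, 0.08837×(-2.42620)=-0.21441.
Sum = -1.77906, so H' = 1.779.

1.779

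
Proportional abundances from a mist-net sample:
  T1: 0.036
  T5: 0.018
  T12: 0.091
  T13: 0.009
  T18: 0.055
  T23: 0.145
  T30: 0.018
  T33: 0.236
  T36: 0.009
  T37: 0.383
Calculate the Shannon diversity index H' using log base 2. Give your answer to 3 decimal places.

2.474

Each pᵢ log₂ pᵢ term (working shown to 5 dp, full precision carried): 0.036×(-4.79586)=-0.17265, 0.018×(-5.79586)=-0.10433, 0.091×(-3.45799)=-0.31468, 0.009×(-6.79586)=-0.06116, 0.055×(-4.18442)=-0.23014, 0.145×(-2.78588)=-0.40395, 0.018×(-5.79586)=-0.10433, 0.236×(-2.08314)=-0.49162, 0.009×(-6.79586)=-0.06116, 0.383×(-1.38458)=-0.53030.
Sum = -2.47432, so H' = 2.474.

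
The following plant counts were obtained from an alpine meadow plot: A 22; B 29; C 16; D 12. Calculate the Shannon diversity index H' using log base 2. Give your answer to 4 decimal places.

Total N = 22+29+16+12 = 79, so the proportions are 0.278481, 0.367089, 0.202532, 0.151899 (working shown to 6 dp, full precision carried).
Each pᵢ log₂ pᵢ term: 0.278481×(-1.844349)=-0.513616, 0.367089×(-1.445800)=-0.530737, 0.202532×(-2.303781)=-0.466589, 0.151899×(-2.718818)=-0.412985.
Sum = -1.923926, so H' = 1.9239.

1.9239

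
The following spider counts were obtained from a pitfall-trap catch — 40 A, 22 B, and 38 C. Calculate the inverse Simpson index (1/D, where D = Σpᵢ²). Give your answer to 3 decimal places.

Total N = 40+22+38 = 100, so the proportions are 0.4, 0.22, 0.38 (working shown to 6 dp, full precision carried).
D = 0.4² + 0.22² + 0.38² = 0.160000 + 0.048400 + 0.144400 = 0.352800.
So 1/D = 2.83447, i.e. 2.834 to 3 decimal places.

2.834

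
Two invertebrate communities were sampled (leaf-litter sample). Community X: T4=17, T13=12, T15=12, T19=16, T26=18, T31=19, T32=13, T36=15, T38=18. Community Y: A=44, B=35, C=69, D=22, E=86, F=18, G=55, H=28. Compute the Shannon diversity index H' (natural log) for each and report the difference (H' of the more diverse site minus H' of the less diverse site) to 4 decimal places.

0.2272

Community X: N=140, proportions 0.121429, 0.085714, 0.085714, 0.114286, 0.128571, 0.135714, 0.092857, 0.107143, 0.128571, giving H' = 2.183595 (working shown to 6 dp, full precision carried).
Community Y: N=357, proportions 0.123249, 0.098039, 0.193277, 0.061625, 0.240896, 0.05042, 0.154062, 0.078431, giving H' = 1.956438.
Difference = |2.183595 − 1.956438| = 0.227157, i.e. 0.2272 to 4 decimal places.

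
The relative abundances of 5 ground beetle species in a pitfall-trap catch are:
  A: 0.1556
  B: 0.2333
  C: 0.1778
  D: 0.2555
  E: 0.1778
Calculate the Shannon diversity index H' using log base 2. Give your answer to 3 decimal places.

2.297

Each pᵢ log₂ pᵢ term (working shown to 5 dp, full precision carried): 0.1556×(-2.68409)=-0.41764, 0.2333×(-2.09974)=-0.48987, 0.1778×(-2.49167)=-0.44302, 0.2555×(-1.96860)=-0.50298, 0.1778×(-2.49167)=-0.44302.
Sum = -2.29653, so H' = 2.297.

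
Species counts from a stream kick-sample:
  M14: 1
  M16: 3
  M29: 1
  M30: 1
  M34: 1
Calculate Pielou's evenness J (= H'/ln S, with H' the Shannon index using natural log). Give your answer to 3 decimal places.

Total N = 1+3+1+1+1 = 7, so the proportions are 0.14286, 0.42857, 0.14286, 0.14286, 0.14286 (working shown to 5 dp, full precision carried).
H' = −Σ pᵢ ln pᵢ = −((-0.27799) + (-0.36313) + (-0.27799) + (-0.27799) + (-0.27799)) = 1.47508.
With S = 5 species, ln S = 1.60944, so J = 1.47508/1.60944 = 0.91652, i.e. 0.917 to 3 decimal places.

0.917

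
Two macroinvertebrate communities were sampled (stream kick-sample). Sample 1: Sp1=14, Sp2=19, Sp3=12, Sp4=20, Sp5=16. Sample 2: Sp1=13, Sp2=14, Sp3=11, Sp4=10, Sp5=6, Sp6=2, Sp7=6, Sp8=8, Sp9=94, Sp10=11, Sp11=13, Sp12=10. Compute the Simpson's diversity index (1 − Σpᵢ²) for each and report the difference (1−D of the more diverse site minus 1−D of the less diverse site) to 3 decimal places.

Sample 1: N=81, proportions 0.17284, 0.23457, 0.14815, 0.24691, 0.19753, giving 1−D = 0.79317 (working shown to 5 dp, full precision carried).
Sample 2: N=198, proportions 0.06566, 0.07071, 0.05556, 0.05051, 0.0303, 0.0101, 0.0303, 0.0404, 0.47475, 0.05556, 0.06566, 0.05051, giving 1−D = 0.74615.
Difference = |0.79317 − 0.74615| = 0.04702, i.e. 0.047 to 3 decimal places.

0.047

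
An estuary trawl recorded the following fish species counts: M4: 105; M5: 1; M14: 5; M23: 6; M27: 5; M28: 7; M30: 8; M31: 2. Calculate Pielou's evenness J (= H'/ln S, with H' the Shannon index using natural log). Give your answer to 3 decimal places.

0.480

Total N = 105+1+5+6+5+7+8+2 = 139, so the proportions are 0.7554, 0.00719, 0.03597, 0.04317, 0.03597, 0.05036, 0.05755, 0.01439 (working shown to 5 dp, full precision carried).
H' = −Σ pᵢ ln pᵢ = −((-0.21190) + (-0.03550) + (-0.11961) + (-0.13566) + (-0.11961) + (-0.15050) + (-0.16432) + (-0.06103)) = 0.99811.
With S = 8 species, ln S = 2.07944, so J = 0.99811/2.07944 = 0.47999, i.e. 0.480 to 3 decimal places.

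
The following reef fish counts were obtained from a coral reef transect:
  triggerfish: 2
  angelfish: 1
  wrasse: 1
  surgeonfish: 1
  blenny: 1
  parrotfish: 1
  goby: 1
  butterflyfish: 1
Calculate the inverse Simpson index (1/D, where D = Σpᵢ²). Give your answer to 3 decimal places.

7.364

Total N = 2+1+1+1+1+1+1+1 = 9, so the proportions are 0.2222222, 0.1111111, 0.1111111, 0.1111111, 0.1111111, 0.1111111, 0.1111111, 0.1111111 (working shown to 7 dp, full precision carried).
D = 0.2222222² + 0.1111111² + 0.1111111² + 0.1111111² + 0.1111111² + 0.1111111² + 0.1111111² + 0.1111111² = 0.0493827 + 0.0123457 + 0.0123457 + 0.0123457 + 0.0123457 + 0.0123457 + 0.0123457 + 0.0123457 = 0.1358025.
So 1/D = 7.36364, i.e. 7.364 to 3 decimal places.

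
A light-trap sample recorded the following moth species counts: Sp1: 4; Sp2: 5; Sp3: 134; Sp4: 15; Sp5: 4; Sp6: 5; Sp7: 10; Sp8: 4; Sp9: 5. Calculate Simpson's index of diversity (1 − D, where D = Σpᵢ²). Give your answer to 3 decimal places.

Total N = 4+5+134+15+4+5+10+4+5 = 186, so the proportions are 0.02151, 0.02688, 0.72043, 0.08065, 0.02151, 0.02688, 0.05376, 0.02151, 0.02688 (working shown to 5 dp, full precision carried).
D = 0.02151² + 0.02688² + 0.72043² + 0.08065² + 0.02151² + 0.02688² + 0.05376² + 0.02151² + 0.02688² = 0.00046 + 0.00072 + 0.51902 + 0.00650 + 0.00046 + 0.00072 + 0.00289 + 0.00046 + 0.00072 = 0.53197.
So 1 − D = 0.46803, i.e. 0.468 to 3 decimal places.

0.468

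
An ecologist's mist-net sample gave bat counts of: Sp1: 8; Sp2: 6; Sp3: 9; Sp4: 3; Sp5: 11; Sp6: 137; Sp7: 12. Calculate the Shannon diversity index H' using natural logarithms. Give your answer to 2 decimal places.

1.03

Total N = 8+6+9+3+11+137+12 = 186, so the proportions are 0.043, 0.0323, 0.0484, 0.0161, 0.0591, 0.7366, 0.0645 (working shown to 4 dp, full precision carried).
Each pᵢ ln pᵢ term: 0.043×(-3.1463)=-0.1353, 0.0323×(-3.4340)=-0.1108, 0.0484×(-3.0285)=-0.1465, 0.0161×(-4.1271)=-0.0666, 0.0591×(-2.8279)=-0.1672, 0.7366×(-0.3058)=-0.2252, 0.0645×(-2.7408)=-0.1768.
Sum = -1.0285, so H' = 1.03.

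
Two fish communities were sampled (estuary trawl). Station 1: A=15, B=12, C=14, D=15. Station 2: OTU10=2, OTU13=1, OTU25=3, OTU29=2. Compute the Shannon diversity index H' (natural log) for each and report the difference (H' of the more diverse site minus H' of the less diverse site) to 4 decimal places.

0.0615

Station 1: N=56, proportions 0.267857, 0.214286, 0.25, 0.267857, giving H' = 1.382366 (working shown to 6 dp, full precision carried).
Station 2: N=8, proportions 0.25, 0.125, 0.375, 0.25, giving H' = 1.320888.
Difference = |1.382366 − 1.320888| = 0.061478, i.e. 0.0615 to 4 decimal places.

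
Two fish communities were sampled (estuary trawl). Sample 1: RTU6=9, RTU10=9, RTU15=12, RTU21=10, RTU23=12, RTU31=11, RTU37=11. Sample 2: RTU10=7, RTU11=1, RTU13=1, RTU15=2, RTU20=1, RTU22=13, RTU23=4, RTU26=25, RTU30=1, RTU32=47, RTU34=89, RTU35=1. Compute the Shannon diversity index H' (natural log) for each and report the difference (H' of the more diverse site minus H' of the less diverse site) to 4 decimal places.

Sample 1: N=74, proportions 0.121622, 0.121622, 0.162162, 0.135135, 0.162162, 0.148649, 0.148649, giving H' = 1.939641 (working shown to 6 dp, full precision carried).
Sample 2: N=192, proportions 0.036458, 0.005208, 0.005208, 0.010417, 0.005208, 0.067708, 0.020833, 0.130208, 0.005208, 0.244792, 0.463542, 0.005208, giving H' = 1.534502.
Difference = |1.939641 − 1.534502| = 0.405139, i.e. 0.4051 to 4 decimal places.

0.4051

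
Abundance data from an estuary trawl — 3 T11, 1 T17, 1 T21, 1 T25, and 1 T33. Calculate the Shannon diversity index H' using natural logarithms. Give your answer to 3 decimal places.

1.475

Total N = 3+1+1+1+1 = 7, so the proportions are 0.42857, 0.14286, 0.14286, 0.14286, 0.14286 (working shown to 5 dp, full precision carried).
Each pᵢ ln pᵢ term: 0.42857×(-0.84730)=-0.36313, 0.14286×(-1.94591)=-0.27799, 0.14286×(-1.94591)=-0.27799, 0.14286×(-1.94591)=-0.27799, 0.14286×(-1.94591)=-0.27799.
Sum = -1.47508, so H' = 1.475.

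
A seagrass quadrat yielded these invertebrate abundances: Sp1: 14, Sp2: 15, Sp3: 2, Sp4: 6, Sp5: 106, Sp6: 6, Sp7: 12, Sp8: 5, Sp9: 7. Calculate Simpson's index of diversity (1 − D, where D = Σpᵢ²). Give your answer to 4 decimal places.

0.6007

Total N = 14+15+2+6+106+6+12+5+7 = 173, so the proportions are 0.080925, 0.086705, 0.011561, 0.034682, 0.612717, 0.034682, 0.069364, 0.028902, 0.040462 (working shown to 6 dp, full precision carried).
D = 0.080925² + 0.086705² + 0.011561² + 0.034682² + 0.612717² + 0.034682² + 0.069364² + 0.028902² + 0.040462² = 0.006549 + 0.007518 + 0.000134 + 0.001203 + 0.375422 + 0.001203 + 0.004811 + 0.000835 + 0.001637 = 0.399312.
So 1 − D = 0.600688, i.e. 0.6007 to 4 decimal places.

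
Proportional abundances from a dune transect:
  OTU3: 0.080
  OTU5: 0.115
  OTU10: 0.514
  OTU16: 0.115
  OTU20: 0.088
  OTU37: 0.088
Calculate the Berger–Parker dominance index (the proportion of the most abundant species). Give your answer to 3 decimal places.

0.514

The largest proportion is 0.514, i.e. d = 0.514 to 3 decimal places.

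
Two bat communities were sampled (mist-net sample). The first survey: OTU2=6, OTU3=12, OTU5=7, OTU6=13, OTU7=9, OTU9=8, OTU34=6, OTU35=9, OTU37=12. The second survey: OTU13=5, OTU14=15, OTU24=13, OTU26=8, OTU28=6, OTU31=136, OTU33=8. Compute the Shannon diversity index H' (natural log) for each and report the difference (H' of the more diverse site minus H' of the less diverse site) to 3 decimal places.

The first survey: N=82, proportions 0.073171, 0.146341, 0.085366, 0.158537, 0.109756, 0.097561, 0.073171, 0.109756, 0.146341, giving H' = 2.159278 (working shown to 6 dp, full precision carried).
The second survey: N=191, proportions 0.026178, 0.078534, 0.068063, 0.041885, 0.031414, 0.712042, 0.041885, giving H' = 1.094394.
Difference = |2.159278 − 1.094394| = 1.064884, i.e. 1.065 to 3 decimal places.

1.065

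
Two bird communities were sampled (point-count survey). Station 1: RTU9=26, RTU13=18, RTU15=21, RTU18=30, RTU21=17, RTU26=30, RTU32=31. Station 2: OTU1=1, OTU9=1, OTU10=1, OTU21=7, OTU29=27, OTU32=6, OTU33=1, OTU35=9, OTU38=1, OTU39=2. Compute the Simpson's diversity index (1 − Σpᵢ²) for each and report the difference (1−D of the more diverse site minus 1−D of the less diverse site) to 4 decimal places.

0.1382

Station 1: N=173, proportions 0.150289, 0.104046, 0.121387, 0.17341, 0.098266, 0.17341, 0.179191, giving 1−D = 0.849945 (working shown to 6 dp, full precision carried).
Station 2: N=56, proportions 0.017857, 0.017857, 0.017857, 0.125, 0.482143, 0.107143, 0.017857, 0.160714, 0.017857, 0.035714, giving 1−D = 0.711735.
Difference = |0.849945 − 0.711735| = 0.138210, i.e. 0.1382 to 4 decimal places.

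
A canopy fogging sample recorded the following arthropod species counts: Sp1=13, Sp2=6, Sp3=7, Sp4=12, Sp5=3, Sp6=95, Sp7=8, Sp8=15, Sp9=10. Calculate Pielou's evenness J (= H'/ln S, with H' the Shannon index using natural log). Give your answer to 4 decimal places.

0.7089

Total N = 13+6+7+12+3+95+8+15+10 = 169, so the proportions are 0.076923, 0.035503, 0.04142, 0.071006, 0.017751, 0.56213, 0.047337, 0.088757, 0.059172 (working shown to 6 dp, full precision carried).
H' = −Σ pᵢ ln pᵢ = −((-0.197304) + (-0.118514) + (-0.131881) + (-0.187810) + (-0.071561) + (-0.323799) + (-0.144400) + (-0.214957) + (-0.167297)) = 1.557523.
With S = 9 species, ln S = 2.197225, so J = 1.557523/2.197225 = 0.708859, i.e. 0.7089 to 4 decimal places.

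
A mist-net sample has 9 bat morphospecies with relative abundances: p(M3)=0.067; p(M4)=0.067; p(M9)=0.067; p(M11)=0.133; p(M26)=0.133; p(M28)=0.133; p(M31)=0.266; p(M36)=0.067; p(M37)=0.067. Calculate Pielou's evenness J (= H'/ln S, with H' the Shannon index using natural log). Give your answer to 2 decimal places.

0.94

H' = −Σ pᵢ ln pᵢ = −((-0.1811) + (-0.1811) + (-0.1811) + (-0.2683) + (-0.2683) + (-0.2683) + (-0.3523) + (-0.1811) + (-0.1811)) = 2.0627 (working shown to 4 dp, full precision carried).
With S = 9 species, ln S = 2.1972, so J = 2.0627/2.1972 = 0.9388, i.e. 0.94 to 2 decimal places.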